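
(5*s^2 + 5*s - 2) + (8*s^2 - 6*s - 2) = 13*s^2 - s - 4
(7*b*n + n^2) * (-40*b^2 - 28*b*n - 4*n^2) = -280*b^3*n - 236*b^2*n^2 - 56*b*n^3 - 4*n^4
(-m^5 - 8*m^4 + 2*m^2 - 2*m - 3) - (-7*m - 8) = -m^5 - 8*m^4 + 2*m^2 + 5*m + 5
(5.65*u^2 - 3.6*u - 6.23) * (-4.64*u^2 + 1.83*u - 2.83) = -26.216*u^4 + 27.0435*u^3 + 6.3297*u^2 - 1.2129*u + 17.6309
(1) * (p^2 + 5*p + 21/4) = p^2 + 5*p + 21/4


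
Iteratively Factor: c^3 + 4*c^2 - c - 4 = (c + 1)*(c^2 + 3*c - 4) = (c + 1)*(c + 4)*(c - 1)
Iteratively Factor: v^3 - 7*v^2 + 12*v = (v - 4)*(v^2 - 3*v) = v*(v - 4)*(v - 3)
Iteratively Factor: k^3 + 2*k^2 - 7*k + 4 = (k + 4)*(k^2 - 2*k + 1) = (k - 1)*(k + 4)*(k - 1)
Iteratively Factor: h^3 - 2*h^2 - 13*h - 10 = (h - 5)*(h^2 + 3*h + 2) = (h - 5)*(h + 2)*(h + 1)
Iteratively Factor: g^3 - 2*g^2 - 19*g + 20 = (g - 5)*(g^2 + 3*g - 4) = (g - 5)*(g + 4)*(g - 1)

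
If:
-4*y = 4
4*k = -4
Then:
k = -1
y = -1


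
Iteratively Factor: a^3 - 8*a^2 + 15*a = (a - 3)*(a^2 - 5*a) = a*(a - 3)*(a - 5)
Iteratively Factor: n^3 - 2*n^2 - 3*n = (n + 1)*(n^2 - 3*n) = (n - 3)*(n + 1)*(n)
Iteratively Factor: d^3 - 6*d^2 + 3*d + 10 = (d - 5)*(d^2 - d - 2) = (d - 5)*(d - 2)*(d + 1)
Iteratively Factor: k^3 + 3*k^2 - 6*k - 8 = (k + 1)*(k^2 + 2*k - 8) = (k - 2)*(k + 1)*(k + 4)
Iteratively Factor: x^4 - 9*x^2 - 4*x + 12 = (x + 2)*(x^3 - 2*x^2 - 5*x + 6) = (x - 1)*(x + 2)*(x^2 - x - 6) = (x - 1)*(x + 2)^2*(x - 3)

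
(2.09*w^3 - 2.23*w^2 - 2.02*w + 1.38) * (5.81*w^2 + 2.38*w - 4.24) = 12.1429*w^5 - 7.9821*w^4 - 25.9052*w^3 + 12.6654*w^2 + 11.8492*w - 5.8512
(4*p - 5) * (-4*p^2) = -16*p^3 + 20*p^2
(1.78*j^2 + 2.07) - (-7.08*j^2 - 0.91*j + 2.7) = 8.86*j^2 + 0.91*j - 0.63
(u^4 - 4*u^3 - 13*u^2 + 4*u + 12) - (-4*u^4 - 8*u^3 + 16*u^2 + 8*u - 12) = 5*u^4 + 4*u^3 - 29*u^2 - 4*u + 24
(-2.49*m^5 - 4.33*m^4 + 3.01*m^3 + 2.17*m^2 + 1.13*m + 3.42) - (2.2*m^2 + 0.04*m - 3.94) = -2.49*m^5 - 4.33*m^4 + 3.01*m^3 - 0.0300000000000002*m^2 + 1.09*m + 7.36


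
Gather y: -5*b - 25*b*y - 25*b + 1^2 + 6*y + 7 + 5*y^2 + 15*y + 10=-30*b + 5*y^2 + y*(21 - 25*b) + 18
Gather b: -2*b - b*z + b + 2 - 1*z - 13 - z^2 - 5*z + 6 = b*(-z - 1) - z^2 - 6*z - 5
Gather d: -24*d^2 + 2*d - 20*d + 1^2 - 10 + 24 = -24*d^2 - 18*d + 15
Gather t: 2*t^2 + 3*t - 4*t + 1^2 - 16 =2*t^2 - t - 15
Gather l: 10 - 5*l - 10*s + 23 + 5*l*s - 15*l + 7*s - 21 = l*(5*s - 20) - 3*s + 12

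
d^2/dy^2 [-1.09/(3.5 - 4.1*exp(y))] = (18.3229*exp(y) + 15.6415)*exp(y)/(4.1*exp(y) - 3.5)^3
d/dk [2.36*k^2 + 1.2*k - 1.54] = 4.72*k + 1.2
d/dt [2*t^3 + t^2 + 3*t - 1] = 6*t^2 + 2*t + 3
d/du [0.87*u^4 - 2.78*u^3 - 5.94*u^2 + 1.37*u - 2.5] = 3.48*u^3 - 8.34*u^2 - 11.88*u + 1.37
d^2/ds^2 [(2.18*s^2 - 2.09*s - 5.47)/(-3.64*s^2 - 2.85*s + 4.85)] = (100.613968*s^3 + 203.937552*s^2 + 561.85584*s + 237.21486)/(48.228544*s^6 + 113.28408*s^5 - 104.08398*s^4 - 278.734275*s^3 + 138.683325*s^2 + 201.117375*s - 114.084125)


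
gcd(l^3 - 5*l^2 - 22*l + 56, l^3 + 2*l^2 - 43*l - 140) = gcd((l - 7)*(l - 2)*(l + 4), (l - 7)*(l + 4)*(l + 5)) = l^2 - 3*l - 28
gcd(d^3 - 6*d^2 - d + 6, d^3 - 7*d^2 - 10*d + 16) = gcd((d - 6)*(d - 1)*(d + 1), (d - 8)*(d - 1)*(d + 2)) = d - 1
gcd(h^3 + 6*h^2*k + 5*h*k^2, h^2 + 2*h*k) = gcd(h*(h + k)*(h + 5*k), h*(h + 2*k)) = h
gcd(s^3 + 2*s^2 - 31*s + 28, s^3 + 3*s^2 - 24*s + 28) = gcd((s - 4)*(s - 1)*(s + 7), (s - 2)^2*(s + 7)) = s + 7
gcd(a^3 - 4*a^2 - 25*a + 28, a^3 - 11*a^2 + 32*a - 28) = a - 7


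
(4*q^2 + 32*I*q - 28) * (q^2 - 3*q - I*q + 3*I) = 4*q^4 - 12*q^3 + 28*I*q^3 + 4*q^2 - 84*I*q^2 - 12*q + 28*I*q - 84*I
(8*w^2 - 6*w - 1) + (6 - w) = 8*w^2 - 7*w + 5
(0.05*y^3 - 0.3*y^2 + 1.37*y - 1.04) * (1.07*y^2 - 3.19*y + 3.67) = 0.0535*y^5 - 0.4805*y^4 + 2.6064*y^3 - 6.5841*y^2 + 8.3455*y - 3.8168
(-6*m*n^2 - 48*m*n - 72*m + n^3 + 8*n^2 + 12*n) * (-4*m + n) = 24*m^2*n^2 + 192*m^2*n + 288*m^2 - 10*m*n^3 - 80*m*n^2 - 120*m*n + n^4 + 8*n^3 + 12*n^2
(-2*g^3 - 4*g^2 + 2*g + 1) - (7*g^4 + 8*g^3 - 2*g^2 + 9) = -7*g^4 - 10*g^3 - 2*g^2 + 2*g - 8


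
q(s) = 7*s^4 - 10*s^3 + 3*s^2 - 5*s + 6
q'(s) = 28*s^3 - 30*s^2 + 6*s - 5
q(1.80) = 21.88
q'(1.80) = 71.90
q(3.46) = 613.63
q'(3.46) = 816.42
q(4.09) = 1310.36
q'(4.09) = 1433.40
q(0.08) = 5.61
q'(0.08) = -4.70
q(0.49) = 3.50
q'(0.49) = -5.97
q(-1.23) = 51.32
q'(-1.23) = -109.87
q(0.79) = 1.72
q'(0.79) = -5.18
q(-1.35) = 66.07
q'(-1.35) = -136.67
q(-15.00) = 388881.00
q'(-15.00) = -101345.00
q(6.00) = 6996.00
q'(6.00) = 4999.00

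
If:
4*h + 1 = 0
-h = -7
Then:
No Solution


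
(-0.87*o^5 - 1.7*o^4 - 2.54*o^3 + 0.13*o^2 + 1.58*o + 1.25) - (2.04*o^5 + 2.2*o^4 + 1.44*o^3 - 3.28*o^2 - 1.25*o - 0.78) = -2.91*o^5 - 3.9*o^4 - 3.98*o^3 + 3.41*o^2 + 2.83*o + 2.03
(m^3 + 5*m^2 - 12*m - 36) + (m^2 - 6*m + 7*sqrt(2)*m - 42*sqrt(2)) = m^3 + 6*m^2 - 18*m + 7*sqrt(2)*m - 42*sqrt(2) - 36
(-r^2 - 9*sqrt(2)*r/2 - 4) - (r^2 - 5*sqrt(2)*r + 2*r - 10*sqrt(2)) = -2*r^2 - 2*r + sqrt(2)*r/2 - 4 + 10*sqrt(2)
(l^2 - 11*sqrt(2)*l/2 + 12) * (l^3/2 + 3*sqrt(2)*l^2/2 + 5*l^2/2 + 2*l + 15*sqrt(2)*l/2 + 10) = l^5/2 - 5*sqrt(2)*l^4/4 + 5*l^4/2 - 25*sqrt(2)*l^3/4 - 17*l^3/2 - 85*l^2/2 + 7*sqrt(2)*l^2 + 24*l + 35*sqrt(2)*l + 120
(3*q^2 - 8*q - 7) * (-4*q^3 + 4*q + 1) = -12*q^5 + 32*q^4 + 40*q^3 - 29*q^2 - 36*q - 7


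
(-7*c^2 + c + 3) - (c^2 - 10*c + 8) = -8*c^2 + 11*c - 5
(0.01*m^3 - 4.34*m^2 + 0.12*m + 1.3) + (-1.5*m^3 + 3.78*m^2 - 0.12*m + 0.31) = -1.49*m^3 - 0.56*m^2 + 1.61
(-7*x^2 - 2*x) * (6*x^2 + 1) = -42*x^4 - 12*x^3 - 7*x^2 - 2*x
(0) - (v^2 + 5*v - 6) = -v^2 - 5*v + 6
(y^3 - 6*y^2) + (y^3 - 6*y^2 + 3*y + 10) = 2*y^3 - 12*y^2 + 3*y + 10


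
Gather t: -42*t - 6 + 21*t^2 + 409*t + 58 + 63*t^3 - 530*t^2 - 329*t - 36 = 63*t^3 - 509*t^2 + 38*t + 16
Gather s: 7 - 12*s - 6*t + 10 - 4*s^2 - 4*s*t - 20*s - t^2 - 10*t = -4*s^2 + s*(-4*t - 32) - t^2 - 16*t + 17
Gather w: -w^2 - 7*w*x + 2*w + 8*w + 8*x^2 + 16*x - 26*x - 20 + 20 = -w^2 + w*(10 - 7*x) + 8*x^2 - 10*x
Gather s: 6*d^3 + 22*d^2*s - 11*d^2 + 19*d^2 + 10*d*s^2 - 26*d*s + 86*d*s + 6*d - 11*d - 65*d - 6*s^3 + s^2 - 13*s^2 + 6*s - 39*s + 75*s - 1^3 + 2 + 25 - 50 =6*d^3 + 8*d^2 - 70*d - 6*s^3 + s^2*(10*d - 12) + s*(22*d^2 + 60*d + 42) - 24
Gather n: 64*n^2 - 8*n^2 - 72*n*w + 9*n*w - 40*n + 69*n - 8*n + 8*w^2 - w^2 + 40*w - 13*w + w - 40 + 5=56*n^2 + n*(21 - 63*w) + 7*w^2 + 28*w - 35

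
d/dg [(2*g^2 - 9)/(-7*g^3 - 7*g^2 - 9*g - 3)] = (14*g^4 - 207*g^2 - 138*g - 81)/(49*g^6 + 98*g^5 + 175*g^4 + 168*g^3 + 123*g^2 + 54*g + 9)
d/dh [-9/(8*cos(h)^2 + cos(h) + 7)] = -9*(16*cos(h) + 1)*sin(h)/(8*cos(h)^2 + cos(h) + 7)^2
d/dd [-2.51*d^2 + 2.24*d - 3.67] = 2.24 - 5.02*d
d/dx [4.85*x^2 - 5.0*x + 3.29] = 9.7*x - 5.0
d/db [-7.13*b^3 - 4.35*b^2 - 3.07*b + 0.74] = -21.39*b^2 - 8.7*b - 3.07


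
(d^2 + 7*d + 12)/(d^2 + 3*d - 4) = (d + 3)/(d - 1)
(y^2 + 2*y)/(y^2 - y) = (y + 2)/(y - 1)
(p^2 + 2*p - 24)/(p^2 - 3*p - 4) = (p + 6)/(p + 1)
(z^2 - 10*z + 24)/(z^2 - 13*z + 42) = (z - 4)/(z - 7)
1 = 1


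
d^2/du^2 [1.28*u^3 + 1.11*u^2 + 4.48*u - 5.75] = 7.68*u + 2.22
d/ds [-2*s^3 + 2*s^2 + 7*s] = -6*s^2 + 4*s + 7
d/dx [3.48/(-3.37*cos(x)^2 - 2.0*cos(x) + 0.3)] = -(23.4552*cos(x) + 6.96)*sin(x)/(3.37*cos(x)^2 + 2.0*cos(x) - 0.3)^2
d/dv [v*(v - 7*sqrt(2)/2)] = 2*v - 7*sqrt(2)/2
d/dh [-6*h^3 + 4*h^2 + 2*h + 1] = -18*h^2 + 8*h + 2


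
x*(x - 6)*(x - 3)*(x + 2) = x^4 - 7*x^3 + 36*x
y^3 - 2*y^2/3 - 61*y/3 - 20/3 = (y - 5)*(y + 1/3)*(y + 4)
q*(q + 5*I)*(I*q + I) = I*q^3 - 5*q^2 + I*q^2 - 5*q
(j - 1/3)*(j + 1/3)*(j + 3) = j^3 + 3*j^2 - j/9 - 1/3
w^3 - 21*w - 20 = (w - 5)*(w + 1)*(w + 4)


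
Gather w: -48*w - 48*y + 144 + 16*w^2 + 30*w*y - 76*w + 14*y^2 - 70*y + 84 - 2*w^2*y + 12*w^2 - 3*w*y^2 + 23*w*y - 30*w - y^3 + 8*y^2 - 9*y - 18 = w^2*(28 - 2*y) + w*(-3*y^2 + 53*y - 154) - y^3 + 22*y^2 - 127*y + 210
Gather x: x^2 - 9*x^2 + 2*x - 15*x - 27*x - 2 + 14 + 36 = -8*x^2 - 40*x + 48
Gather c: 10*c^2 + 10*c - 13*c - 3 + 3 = 10*c^2 - 3*c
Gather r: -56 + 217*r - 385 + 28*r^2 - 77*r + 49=28*r^2 + 140*r - 392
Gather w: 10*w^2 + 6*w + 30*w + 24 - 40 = 10*w^2 + 36*w - 16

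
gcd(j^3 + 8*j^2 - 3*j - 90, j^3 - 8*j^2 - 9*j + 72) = j - 3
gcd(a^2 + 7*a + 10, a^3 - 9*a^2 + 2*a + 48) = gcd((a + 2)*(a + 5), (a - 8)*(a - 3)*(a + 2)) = a + 2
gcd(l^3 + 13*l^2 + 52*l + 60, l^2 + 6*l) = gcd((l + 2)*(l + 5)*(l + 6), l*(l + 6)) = l + 6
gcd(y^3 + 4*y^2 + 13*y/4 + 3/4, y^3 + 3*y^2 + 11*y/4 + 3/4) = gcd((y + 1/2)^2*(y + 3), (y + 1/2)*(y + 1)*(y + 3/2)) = y + 1/2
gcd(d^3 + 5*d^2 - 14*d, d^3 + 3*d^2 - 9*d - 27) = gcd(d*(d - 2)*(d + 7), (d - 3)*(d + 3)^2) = 1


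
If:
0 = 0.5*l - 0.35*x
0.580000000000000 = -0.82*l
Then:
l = -0.71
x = -1.01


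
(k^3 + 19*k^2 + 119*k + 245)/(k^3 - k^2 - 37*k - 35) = (k^2 + 14*k + 49)/(k^2 - 6*k - 7)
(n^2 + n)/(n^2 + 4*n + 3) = n/(n + 3)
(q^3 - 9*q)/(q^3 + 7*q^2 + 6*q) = (q^2 - 9)/(q^2 + 7*q + 6)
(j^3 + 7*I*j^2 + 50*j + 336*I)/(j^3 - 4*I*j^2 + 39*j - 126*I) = (j + 8*I)/(j - 3*I)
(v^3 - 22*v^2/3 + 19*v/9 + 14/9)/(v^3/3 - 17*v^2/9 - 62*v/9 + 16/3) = (3*v^2 - 20*v - 7)/(v^2 - 5*v - 24)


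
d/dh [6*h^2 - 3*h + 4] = 12*h - 3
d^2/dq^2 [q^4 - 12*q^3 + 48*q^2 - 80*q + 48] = 12*q^2 - 72*q + 96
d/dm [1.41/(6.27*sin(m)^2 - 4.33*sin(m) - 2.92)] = (6.1053 - 17.6814*sin(m))*cos(m)/(-6.27*sin(m)^2 + 4.33*sin(m) + 2.92)^2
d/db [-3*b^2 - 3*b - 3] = -6*b - 3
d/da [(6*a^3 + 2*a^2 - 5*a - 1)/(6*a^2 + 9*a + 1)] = 2*(18*a^4 + 54*a^3 + 33*a^2 + 8*a + 2)/(36*a^4 + 108*a^3 + 93*a^2 + 18*a + 1)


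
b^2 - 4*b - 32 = (b - 8)*(b + 4)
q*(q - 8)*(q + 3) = q^3 - 5*q^2 - 24*q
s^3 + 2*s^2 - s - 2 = (s - 1)*(s + 1)*(s + 2)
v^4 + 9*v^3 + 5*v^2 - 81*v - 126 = (v - 3)*(v + 2)*(v + 3)*(v + 7)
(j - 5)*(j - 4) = j^2 - 9*j + 20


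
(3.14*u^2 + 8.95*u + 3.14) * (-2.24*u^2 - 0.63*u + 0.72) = -7.0336*u^4 - 22.0262*u^3 - 10.4113*u^2 + 4.4658*u + 2.2608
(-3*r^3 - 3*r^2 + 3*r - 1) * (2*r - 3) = -6*r^4 + 3*r^3 + 15*r^2 - 11*r + 3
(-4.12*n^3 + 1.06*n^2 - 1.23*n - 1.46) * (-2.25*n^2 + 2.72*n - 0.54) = 9.27*n^5 - 13.5914*n^4 + 7.8755*n^3 - 0.633*n^2 - 3.307*n + 0.7884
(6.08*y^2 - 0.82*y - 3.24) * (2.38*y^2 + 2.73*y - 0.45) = 14.4704*y^4 + 14.6468*y^3 - 12.6858*y^2 - 8.4762*y + 1.458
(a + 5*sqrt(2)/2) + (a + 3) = 2*a + 3 + 5*sqrt(2)/2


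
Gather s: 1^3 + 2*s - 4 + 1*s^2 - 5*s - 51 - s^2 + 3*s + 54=0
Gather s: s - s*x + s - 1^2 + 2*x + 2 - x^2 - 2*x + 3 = s*(2 - x) - x^2 + 4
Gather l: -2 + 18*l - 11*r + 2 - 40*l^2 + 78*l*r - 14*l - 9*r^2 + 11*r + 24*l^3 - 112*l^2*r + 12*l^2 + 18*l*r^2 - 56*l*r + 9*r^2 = 24*l^3 + l^2*(-112*r - 28) + l*(18*r^2 + 22*r + 4)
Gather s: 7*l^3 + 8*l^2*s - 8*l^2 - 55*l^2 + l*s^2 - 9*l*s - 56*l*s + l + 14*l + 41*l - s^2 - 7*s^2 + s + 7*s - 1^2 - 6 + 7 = 7*l^3 - 63*l^2 + 56*l + s^2*(l - 8) + s*(8*l^2 - 65*l + 8)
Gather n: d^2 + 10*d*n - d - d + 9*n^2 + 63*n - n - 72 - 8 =d^2 - 2*d + 9*n^2 + n*(10*d + 62) - 80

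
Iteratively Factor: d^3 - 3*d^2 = (d)*(d^2 - 3*d) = d*(d - 3)*(d)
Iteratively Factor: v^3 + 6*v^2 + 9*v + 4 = (v + 1)*(v^2 + 5*v + 4) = (v + 1)*(v + 4)*(v + 1)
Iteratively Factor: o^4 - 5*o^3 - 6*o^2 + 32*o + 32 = (o - 4)*(o^3 - o^2 - 10*o - 8) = (o - 4)*(o + 2)*(o^2 - 3*o - 4) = (o - 4)^2*(o + 2)*(o + 1)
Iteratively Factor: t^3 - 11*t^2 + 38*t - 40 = (t - 2)*(t^2 - 9*t + 20) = (t - 4)*(t - 2)*(t - 5)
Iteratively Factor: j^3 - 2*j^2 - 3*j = (j)*(j^2 - 2*j - 3) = j*(j + 1)*(j - 3)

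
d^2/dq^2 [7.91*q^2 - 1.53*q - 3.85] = 15.8200000000000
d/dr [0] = 0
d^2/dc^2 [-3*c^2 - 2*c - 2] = -6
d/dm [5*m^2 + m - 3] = 10*m + 1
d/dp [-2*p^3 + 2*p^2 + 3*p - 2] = -6*p^2 + 4*p + 3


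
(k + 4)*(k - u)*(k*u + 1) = k^3*u - k^2*u^2 + 4*k^2*u + k^2 - 4*k*u^2 - k*u + 4*k - 4*u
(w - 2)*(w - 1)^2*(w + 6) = w^4 + 2*w^3 - 19*w^2 + 28*w - 12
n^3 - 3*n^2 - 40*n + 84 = (n - 7)*(n - 2)*(n + 6)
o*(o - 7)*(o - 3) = o^3 - 10*o^2 + 21*o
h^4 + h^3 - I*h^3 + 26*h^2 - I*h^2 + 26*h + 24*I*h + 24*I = (h + 1)*(h - 6*I)*(h + I)*(h + 4*I)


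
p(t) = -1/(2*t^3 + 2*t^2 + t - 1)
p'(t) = -(-6*t^2 - 4*t - 1)/(2*t^3 + 2*t^2 + t - 1)^2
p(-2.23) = 0.06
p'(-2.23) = 0.09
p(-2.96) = 0.03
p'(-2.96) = 0.03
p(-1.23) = 0.34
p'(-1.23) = 0.60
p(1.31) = -0.12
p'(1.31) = 0.24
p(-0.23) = 0.87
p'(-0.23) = 0.30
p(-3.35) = 0.02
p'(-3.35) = 0.02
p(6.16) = -0.00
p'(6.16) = 0.00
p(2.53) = -0.02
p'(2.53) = 0.02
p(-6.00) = 0.00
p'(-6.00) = 0.00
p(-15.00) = 0.00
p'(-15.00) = 0.00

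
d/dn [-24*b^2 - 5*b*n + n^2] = -5*b + 2*n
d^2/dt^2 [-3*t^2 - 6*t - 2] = -6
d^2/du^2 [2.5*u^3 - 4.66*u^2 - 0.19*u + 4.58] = 15.0*u - 9.32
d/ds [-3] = 0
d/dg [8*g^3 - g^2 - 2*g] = 24*g^2 - 2*g - 2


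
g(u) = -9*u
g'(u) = -9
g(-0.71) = 6.39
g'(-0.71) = -9.00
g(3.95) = -35.55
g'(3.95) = -9.00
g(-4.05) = 36.45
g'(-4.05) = -9.00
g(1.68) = -15.12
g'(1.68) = -9.00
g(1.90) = -17.10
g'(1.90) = -9.00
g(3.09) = -27.81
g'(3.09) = -9.00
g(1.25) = -11.25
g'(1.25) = -9.00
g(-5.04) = 45.36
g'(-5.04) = -9.00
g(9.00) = -81.00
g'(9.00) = -9.00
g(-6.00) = 54.00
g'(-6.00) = -9.00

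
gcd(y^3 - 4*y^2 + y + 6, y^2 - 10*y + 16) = y - 2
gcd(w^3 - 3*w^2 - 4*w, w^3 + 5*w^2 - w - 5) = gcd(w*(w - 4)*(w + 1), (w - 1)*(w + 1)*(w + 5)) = w + 1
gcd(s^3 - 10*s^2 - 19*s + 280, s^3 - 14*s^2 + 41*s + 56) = s^2 - 15*s + 56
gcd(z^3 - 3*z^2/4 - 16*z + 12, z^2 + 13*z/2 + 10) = z + 4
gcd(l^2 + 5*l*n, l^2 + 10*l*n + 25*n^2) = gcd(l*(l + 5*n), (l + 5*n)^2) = l + 5*n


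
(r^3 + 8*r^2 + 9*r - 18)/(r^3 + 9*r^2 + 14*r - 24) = (r + 3)/(r + 4)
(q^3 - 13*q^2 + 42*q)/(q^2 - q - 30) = q*(q - 7)/(q + 5)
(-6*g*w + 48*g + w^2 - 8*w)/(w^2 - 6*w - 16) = (-6*g + w)/(w + 2)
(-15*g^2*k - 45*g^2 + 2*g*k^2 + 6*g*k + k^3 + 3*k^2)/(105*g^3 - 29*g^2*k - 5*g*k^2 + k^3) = (-k - 3)/(7*g - k)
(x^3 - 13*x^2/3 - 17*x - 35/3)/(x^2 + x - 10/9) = 3*(x^2 - 6*x - 7)/(3*x - 2)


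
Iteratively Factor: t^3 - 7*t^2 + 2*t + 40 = (t - 4)*(t^2 - 3*t - 10) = (t - 4)*(t + 2)*(t - 5)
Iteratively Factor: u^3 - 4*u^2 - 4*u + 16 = (u - 4)*(u^2 - 4) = (u - 4)*(u + 2)*(u - 2)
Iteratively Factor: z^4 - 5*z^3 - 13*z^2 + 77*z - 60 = (z + 4)*(z^3 - 9*z^2 + 23*z - 15) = (z - 1)*(z + 4)*(z^2 - 8*z + 15) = (z - 3)*(z - 1)*(z + 4)*(z - 5)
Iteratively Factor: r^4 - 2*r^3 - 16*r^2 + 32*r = (r - 2)*(r^3 - 16*r) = r*(r - 2)*(r^2 - 16) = r*(r - 2)*(r + 4)*(r - 4)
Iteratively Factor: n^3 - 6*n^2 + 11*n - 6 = (n - 1)*(n^2 - 5*n + 6) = (n - 2)*(n - 1)*(n - 3)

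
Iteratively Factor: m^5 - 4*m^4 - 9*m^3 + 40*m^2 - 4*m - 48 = (m - 2)*(m^4 - 2*m^3 - 13*m^2 + 14*m + 24) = (m - 2)^2*(m^3 - 13*m - 12) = (m - 2)^2*(m + 3)*(m^2 - 3*m - 4) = (m - 2)^2*(m + 1)*(m + 3)*(m - 4)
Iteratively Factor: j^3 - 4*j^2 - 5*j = (j + 1)*(j^2 - 5*j) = j*(j + 1)*(j - 5)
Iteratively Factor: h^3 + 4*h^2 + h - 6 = (h + 3)*(h^2 + h - 2) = (h - 1)*(h + 3)*(h + 2)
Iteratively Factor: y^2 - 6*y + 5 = (y - 5)*(y - 1)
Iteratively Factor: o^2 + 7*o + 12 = (o + 3)*(o + 4)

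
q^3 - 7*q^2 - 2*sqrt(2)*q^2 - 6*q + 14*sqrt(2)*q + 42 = (q - 7)*(q - 3*sqrt(2))*(q + sqrt(2))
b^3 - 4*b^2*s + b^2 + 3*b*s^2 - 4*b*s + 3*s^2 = (b + 1)*(b - 3*s)*(b - s)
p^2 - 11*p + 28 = (p - 7)*(p - 4)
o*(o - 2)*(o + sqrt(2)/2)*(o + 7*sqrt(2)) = o^4 - 2*o^3 + 15*sqrt(2)*o^3/2 - 15*sqrt(2)*o^2 + 7*o^2 - 14*o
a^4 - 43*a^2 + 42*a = a*(a - 6)*(a - 1)*(a + 7)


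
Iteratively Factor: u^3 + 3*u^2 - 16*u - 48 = (u - 4)*(u^2 + 7*u + 12) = (u - 4)*(u + 4)*(u + 3)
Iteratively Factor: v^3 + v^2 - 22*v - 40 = (v - 5)*(v^2 + 6*v + 8) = (v - 5)*(v + 2)*(v + 4)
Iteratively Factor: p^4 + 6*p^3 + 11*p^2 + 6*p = (p + 1)*(p^3 + 5*p^2 + 6*p) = (p + 1)*(p + 2)*(p^2 + 3*p) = p*(p + 1)*(p + 2)*(p + 3)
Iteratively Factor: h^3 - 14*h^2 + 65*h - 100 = (h - 5)*(h^2 - 9*h + 20) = (h - 5)*(h - 4)*(h - 5)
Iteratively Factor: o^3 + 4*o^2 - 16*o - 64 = (o - 4)*(o^2 + 8*o + 16) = (o - 4)*(o + 4)*(o + 4)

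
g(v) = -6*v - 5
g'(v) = -6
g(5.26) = -36.56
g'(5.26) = -6.00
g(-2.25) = 8.50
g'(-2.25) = -6.00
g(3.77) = -27.62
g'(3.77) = -6.00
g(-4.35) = 21.10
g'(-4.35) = -6.00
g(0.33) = -6.98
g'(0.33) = -6.00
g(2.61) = -20.66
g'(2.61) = -6.00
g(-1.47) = 3.82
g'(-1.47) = -6.00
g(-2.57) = 10.42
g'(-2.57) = -6.00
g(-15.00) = 85.00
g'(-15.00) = -6.00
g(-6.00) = 31.00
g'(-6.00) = -6.00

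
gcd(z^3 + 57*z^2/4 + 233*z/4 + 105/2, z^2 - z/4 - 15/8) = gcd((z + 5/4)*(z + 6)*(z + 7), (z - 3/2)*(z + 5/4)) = z + 5/4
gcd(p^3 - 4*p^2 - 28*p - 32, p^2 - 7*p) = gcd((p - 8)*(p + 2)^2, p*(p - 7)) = 1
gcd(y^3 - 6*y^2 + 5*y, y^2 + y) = y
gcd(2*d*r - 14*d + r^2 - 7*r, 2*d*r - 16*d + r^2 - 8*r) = 2*d + r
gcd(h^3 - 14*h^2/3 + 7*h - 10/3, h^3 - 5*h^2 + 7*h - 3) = h - 1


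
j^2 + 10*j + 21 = (j + 3)*(j + 7)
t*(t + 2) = t^2 + 2*t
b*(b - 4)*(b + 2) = b^3 - 2*b^2 - 8*b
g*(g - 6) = g^2 - 6*g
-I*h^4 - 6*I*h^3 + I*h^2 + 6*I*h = h*(h - 1)*(h + 6)*(-I*h - I)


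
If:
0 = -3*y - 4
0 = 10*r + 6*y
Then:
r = 4/5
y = -4/3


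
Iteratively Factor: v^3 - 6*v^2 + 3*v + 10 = (v - 2)*(v^2 - 4*v - 5) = (v - 5)*(v - 2)*(v + 1)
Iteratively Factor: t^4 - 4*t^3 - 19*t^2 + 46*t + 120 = (t + 3)*(t^3 - 7*t^2 + 2*t + 40) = (t - 4)*(t + 3)*(t^2 - 3*t - 10) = (t - 5)*(t - 4)*(t + 3)*(t + 2)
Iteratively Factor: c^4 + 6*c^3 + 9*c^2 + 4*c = (c)*(c^3 + 6*c^2 + 9*c + 4) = c*(c + 1)*(c^2 + 5*c + 4) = c*(c + 1)^2*(c + 4)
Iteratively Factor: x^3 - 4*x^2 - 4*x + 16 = (x - 2)*(x^2 - 2*x - 8) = (x - 4)*(x - 2)*(x + 2)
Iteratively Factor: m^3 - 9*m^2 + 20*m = (m - 5)*(m^2 - 4*m) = (m - 5)*(m - 4)*(m)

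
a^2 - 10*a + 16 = (a - 8)*(a - 2)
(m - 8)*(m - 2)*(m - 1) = m^3 - 11*m^2 + 26*m - 16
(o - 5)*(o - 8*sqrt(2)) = o^2 - 8*sqrt(2)*o - 5*o + 40*sqrt(2)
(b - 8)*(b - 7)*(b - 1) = b^3 - 16*b^2 + 71*b - 56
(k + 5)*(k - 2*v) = k^2 - 2*k*v + 5*k - 10*v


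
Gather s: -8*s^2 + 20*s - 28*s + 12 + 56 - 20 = -8*s^2 - 8*s + 48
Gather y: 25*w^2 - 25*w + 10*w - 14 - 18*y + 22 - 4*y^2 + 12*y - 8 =25*w^2 - 15*w - 4*y^2 - 6*y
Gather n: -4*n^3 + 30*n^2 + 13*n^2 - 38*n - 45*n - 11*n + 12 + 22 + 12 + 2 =-4*n^3 + 43*n^2 - 94*n + 48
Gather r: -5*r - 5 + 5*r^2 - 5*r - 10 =5*r^2 - 10*r - 15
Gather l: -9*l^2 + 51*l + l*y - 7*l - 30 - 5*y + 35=-9*l^2 + l*(y + 44) - 5*y + 5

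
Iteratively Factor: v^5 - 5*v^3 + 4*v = (v)*(v^4 - 5*v^2 + 4) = v*(v - 1)*(v^3 + v^2 - 4*v - 4) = v*(v - 1)*(v + 1)*(v^2 - 4) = v*(v - 2)*(v - 1)*(v + 1)*(v + 2)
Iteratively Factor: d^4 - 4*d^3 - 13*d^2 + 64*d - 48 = (d - 3)*(d^3 - d^2 - 16*d + 16) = (d - 4)*(d - 3)*(d^2 + 3*d - 4) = (d - 4)*(d - 3)*(d + 4)*(d - 1)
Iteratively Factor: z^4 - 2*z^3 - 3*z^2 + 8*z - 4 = (z - 2)*(z^3 - 3*z + 2) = (z - 2)*(z - 1)*(z^2 + z - 2) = (z - 2)*(z - 1)^2*(z + 2)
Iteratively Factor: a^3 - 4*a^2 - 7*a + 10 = (a + 2)*(a^2 - 6*a + 5) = (a - 1)*(a + 2)*(a - 5)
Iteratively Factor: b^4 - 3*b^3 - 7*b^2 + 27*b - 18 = (b - 2)*(b^3 - b^2 - 9*b + 9) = (b - 3)*(b - 2)*(b^2 + 2*b - 3) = (b - 3)*(b - 2)*(b - 1)*(b + 3)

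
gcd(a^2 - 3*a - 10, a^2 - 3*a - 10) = a^2 - 3*a - 10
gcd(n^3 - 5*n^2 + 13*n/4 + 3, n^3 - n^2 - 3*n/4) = n^2 - n - 3/4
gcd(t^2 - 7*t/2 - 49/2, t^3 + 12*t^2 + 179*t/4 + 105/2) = t + 7/2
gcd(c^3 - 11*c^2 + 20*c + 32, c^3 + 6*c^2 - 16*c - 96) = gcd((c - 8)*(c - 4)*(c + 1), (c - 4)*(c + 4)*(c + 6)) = c - 4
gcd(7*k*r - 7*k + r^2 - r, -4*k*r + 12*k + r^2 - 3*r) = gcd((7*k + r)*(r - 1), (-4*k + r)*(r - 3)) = 1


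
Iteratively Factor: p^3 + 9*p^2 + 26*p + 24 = (p + 4)*(p^2 + 5*p + 6) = (p + 2)*(p + 4)*(p + 3)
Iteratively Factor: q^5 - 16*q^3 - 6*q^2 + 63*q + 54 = (q + 3)*(q^4 - 3*q^3 - 7*q^2 + 15*q + 18) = (q - 3)*(q + 3)*(q^3 - 7*q - 6) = (q - 3)*(q + 1)*(q + 3)*(q^2 - q - 6) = (q - 3)^2*(q + 1)*(q + 3)*(q + 2)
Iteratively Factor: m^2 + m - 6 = (m + 3)*(m - 2)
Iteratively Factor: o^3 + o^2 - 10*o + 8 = (o - 2)*(o^2 + 3*o - 4) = (o - 2)*(o - 1)*(o + 4)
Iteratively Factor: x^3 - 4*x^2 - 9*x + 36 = (x - 3)*(x^2 - x - 12) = (x - 3)*(x + 3)*(x - 4)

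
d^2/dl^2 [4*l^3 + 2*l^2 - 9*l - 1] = 24*l + 4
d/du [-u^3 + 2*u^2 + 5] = u*(4 - 3*u)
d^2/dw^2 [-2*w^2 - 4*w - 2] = -4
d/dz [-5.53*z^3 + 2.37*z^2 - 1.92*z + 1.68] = -16.59*z^2 + 4.74*z - 1.92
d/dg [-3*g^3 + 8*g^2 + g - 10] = -9*g^2 + 16*g + 1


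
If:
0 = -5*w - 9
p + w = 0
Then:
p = 9/5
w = -9/5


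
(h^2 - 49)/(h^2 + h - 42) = (h - 7)/(h - 6)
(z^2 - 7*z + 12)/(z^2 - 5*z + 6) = (z - 4)/(z - 2)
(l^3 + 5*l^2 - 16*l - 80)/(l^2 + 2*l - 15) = (l^2 - 16)/(l - 3)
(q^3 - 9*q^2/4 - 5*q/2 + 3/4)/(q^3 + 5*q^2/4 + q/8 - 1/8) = 2*(q - 3)/(2*q + 1)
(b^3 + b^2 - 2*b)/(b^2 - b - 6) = b*(b - 1)/(b - 3)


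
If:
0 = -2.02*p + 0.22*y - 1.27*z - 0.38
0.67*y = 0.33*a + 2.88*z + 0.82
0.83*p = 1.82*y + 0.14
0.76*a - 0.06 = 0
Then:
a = 0.08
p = -0.00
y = -0.08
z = -0.31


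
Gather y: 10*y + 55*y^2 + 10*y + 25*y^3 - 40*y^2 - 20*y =25*y^3 + 15*y^2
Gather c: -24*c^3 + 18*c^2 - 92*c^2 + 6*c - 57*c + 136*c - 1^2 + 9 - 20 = -24*c^3 - 74*c^2 + 85*c - 12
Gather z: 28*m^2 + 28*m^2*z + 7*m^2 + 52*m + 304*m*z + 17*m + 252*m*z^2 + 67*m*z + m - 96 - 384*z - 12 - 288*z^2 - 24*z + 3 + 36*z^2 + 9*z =35*m^2 + 70*m + z^2*(252*m - 252) + z*(28*m^2 + 371*m - 399) - 105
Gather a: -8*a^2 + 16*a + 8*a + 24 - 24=-8*a^2 + 24*a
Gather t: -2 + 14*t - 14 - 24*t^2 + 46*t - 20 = -24*t^2 + 60*t - 36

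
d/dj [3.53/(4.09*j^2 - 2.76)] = -28.8754*j/(4.09*j^2 - 2.76)^2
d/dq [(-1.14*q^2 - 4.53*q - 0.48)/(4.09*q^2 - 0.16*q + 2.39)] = (18.7101*q^2 - 1.5228*q - 10.9035)/(16.7281*q^4 - 1.3088*q^3 + 19.5758*q^2 - 0.7648*q + 5.7121)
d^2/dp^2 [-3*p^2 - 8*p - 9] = -6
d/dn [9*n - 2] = 9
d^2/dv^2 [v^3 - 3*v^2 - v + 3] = 6*v - 6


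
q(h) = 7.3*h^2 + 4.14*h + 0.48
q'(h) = 14.6*h + 4.14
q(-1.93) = 19.68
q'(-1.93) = -24.04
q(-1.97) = 20.65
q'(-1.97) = -24.62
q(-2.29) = 29.28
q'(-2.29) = -29.29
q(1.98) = 37.30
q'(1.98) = 33.05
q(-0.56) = 0.45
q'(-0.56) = -4.04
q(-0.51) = 0.27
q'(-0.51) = -3.31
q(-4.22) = 113.01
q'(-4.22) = -57.47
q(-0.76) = 1.55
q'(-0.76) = -6.96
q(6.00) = 288.12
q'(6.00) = 91.74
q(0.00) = 0.48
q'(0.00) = 4.14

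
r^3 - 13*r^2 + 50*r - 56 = (r - 7)*(r - 4)*(r - 2)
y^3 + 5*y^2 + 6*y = y*(y + 2)*(y + 3)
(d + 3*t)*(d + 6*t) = d^2 + 9*d*t + 18*t^2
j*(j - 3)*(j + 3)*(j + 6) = j^4 + 6*j^3 - 9*j^2 - 54*j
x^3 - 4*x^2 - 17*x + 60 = (x - 5)*(x - 3)*(x + 4)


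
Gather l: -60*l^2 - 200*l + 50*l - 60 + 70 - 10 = -60*l^2 - 150*l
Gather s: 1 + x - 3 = x - 2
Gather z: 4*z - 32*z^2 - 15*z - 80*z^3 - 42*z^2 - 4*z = -80*z^3 - 74*z^2 - 15*z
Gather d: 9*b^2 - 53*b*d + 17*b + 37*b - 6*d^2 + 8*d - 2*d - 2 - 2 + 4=9*b^2 + 54*b - 6*d^2 + d*(6 - 53*b)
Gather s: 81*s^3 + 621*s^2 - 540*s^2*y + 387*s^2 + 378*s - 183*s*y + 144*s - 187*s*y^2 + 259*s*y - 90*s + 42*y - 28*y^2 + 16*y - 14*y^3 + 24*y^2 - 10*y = 81*s^3 + s^2*(1008 - 540*y) + s*(-187*y^2 + 76*y + 432) - 14*y^3 - 4*y^2 + 48*y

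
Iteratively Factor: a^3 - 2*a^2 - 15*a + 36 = (a - 3)*(a^2 + a - 12) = (a - 3)*(a + 4)*(a - 3)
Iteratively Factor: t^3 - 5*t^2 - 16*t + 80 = (t - 5)*(t^2 - 16) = (t - 5)*(t + 4)*(t - 4)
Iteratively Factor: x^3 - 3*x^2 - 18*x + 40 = (x - 5)*(x^2 + 2*x - 8) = (x - 5)*(x - 2)*(x + 4)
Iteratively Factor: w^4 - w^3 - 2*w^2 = (w - 2)*(w^3 + w^2) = w*(w - 2)*(w^2 + w) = w*(w - 2)*(w + 1)*(w)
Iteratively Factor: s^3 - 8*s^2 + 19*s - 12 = (s - 3)*(s^2 - 5*s + 4) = (s - 3)*(s - 1)*(s - 4)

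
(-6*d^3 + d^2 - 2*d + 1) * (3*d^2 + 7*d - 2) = -18*d^5 - 39*d^4 + 13*d^3 - 13*d^2 + 11*d - 2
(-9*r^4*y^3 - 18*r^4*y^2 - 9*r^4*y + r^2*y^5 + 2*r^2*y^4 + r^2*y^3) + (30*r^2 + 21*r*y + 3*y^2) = -9*r^4*y^3 - 18*r^4*y^2 - 9*r^4*y + r^2*y^5 + 2*r^2*y^4 + r^2*y^3 + 30*r^2 + 21*r*y + 3*y^2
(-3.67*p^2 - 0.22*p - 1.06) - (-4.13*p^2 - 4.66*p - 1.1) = 0.46*p^2 + 4.44*p + 0.04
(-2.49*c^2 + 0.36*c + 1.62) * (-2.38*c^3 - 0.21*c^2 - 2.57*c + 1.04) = 5.9262*c^5 - 0.3339*c^4 + 2.4681*c^3 - 3.855*c^2 - 3.789*c + 1.6848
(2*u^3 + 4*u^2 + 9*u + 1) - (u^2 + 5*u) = 2*u^3 + 3*u^2 + 4*u + 1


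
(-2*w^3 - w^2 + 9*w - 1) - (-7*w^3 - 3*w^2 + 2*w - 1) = 5*w^3 + 2*w^2 + 7*w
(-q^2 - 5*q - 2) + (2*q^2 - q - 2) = q^2 - 6*q - 4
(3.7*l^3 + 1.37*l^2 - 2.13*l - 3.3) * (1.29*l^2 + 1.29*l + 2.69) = 4.773*l^5 + 6.5403*l^4 + 8.9726*l^3 - 3.3194*l^2 - 9.9867*l - 8.877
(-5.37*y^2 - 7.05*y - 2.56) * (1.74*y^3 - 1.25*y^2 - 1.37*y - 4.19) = -9.3438*y^5 - 5.5545*y^4 + 11.715*y^3 + 35.3588*y^2 + 33.0467*y + 10.7264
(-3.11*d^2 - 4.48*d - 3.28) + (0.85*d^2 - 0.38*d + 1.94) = -2.26*d^2 - 4.86*d - 1.34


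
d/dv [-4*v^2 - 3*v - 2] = -8*v - 3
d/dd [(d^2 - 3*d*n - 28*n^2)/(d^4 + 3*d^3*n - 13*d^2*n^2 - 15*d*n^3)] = 2*(-d^5 + 3*d^4*n + 65*d^3*n^2 + 99*d^2*n^3 - 364*d*n^4 - 210*n^5)/(d^2*(d^6 + 6*d^5*n - 17*d^4*n^2 - 108*d^3*n^3 + 79*d^2*n^4 + 390*d*n^5 + 225*n^6))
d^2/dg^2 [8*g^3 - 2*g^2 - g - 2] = 48*g - 4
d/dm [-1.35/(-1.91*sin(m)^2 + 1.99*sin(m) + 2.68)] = (2.6865 - 5.157*sin(m))*cos(m)/(-1.91*sin(m)^2 + 1.99*sin(m) + 2.68)^2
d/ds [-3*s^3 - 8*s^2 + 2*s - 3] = -9*s^2 - 16*s + 2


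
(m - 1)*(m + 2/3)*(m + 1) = m^3 + 2*m^2/3 - m - 2/3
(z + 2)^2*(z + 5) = z^3 + 9*z^2 + 24*z + 20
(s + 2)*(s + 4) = s^2 + 6*s + 8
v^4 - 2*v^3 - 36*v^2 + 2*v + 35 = (v - 7)*(v - 1)*(v + 1)*(v + 5)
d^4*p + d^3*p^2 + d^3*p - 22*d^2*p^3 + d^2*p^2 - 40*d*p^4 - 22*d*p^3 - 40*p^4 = (d - 5*p)*(d + 2*p)*(d + 4*p)*(d*p + p)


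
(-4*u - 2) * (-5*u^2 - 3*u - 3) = 20*u^3 + 22*u^2 + 18*u + 6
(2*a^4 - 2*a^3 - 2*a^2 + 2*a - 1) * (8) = 16*a^4 - 16*a^3 - 16*a^2 + 16*a - 8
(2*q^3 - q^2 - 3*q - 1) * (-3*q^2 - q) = -6*q^5 + q^4 + 10*q^3 + 6*q^2 + q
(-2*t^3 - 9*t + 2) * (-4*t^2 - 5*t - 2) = 8*t^5 + 10*t^4 + 40*t^3 + 37*t^2 + 8*t - 4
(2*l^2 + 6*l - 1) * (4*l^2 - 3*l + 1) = 8*l^4 + 18*l^3 - 20*l^2 + 9*l - 1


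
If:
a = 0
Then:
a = 0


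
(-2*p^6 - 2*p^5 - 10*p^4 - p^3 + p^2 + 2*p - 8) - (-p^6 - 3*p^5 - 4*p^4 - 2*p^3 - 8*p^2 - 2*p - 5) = -p^6 + p^5 - 6*p^4 + p^3 + 9*p^2 + 4*p - 3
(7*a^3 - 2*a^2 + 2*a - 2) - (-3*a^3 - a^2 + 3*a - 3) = 10*a^3 - a^2 - a + 1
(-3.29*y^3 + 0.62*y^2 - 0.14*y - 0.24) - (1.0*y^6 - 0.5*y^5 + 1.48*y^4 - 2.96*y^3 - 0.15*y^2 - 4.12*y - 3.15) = -1.0*y^6 + 0.5*y^5 - 1.48*y^4 - 0.33*y^3 + 0.77*y^2 + 3.98*y + 2.91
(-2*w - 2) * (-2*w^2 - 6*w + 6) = 4*w^3 + 16*w^2 - 12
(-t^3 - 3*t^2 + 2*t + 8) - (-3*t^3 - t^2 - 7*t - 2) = 2*t^3 - 2*t^2 + 9*t + 10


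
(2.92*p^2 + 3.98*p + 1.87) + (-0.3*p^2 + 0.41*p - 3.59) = 2.62*p^2 + 4.39*p - 1.72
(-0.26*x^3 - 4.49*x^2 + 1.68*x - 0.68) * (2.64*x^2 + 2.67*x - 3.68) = -0.6864*x^5 - 12.5478*x^4 - 6.5963*x^3 + 19.2136*x^2 - 7.998*x + 2.5024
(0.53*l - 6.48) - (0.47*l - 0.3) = 0.0600000000000001*l - 6.18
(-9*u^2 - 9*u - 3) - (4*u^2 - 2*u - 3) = -13*u^2 - 7*u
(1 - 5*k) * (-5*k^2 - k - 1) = 25*k^3 + 4*k - 1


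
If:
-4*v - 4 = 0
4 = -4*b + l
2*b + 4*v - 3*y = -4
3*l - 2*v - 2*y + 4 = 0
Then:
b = -27/16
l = -11/4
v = -1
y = -9/8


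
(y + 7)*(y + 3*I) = y^2 + 7*y + 3*I*y + 21*I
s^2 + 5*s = s*(s + 5)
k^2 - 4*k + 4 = (k - 2)^2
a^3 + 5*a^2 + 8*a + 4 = (a + 1)*(a + 2)^2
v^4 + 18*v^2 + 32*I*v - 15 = (v - 5*I)*(v + I)^2*(v + 3*I)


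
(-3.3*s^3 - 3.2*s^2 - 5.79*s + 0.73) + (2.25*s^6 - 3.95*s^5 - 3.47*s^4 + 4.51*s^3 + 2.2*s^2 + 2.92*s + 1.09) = 2.25*s^6 - 3.95*s^5 - 3.47*s^4 + 1.21*s^3 - 1.0*s^2 - 2.87*s + 1.82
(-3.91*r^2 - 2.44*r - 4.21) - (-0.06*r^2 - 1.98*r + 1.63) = -3.85*r^2 - 0.46*r - 5.84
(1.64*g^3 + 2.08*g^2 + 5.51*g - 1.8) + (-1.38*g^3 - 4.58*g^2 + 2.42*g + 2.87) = 0.26*g^3 - 2.5*g^2 + 7.93*g + 1.07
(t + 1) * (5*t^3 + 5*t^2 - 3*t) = 5*t^4 + 10*t^3 + 2*t^2 - 3*t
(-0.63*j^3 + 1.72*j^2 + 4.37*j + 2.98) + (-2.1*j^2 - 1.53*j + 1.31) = -0.63*j^3 - 0.38*j^2 + 2.84*j + 4.29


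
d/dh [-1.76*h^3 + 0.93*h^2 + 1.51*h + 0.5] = -5.28*h^2 + 1.86*h + 1.51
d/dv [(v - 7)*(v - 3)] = 2*v - 10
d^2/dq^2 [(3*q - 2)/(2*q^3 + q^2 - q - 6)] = 2*((3*q - 2)*(6*q^2 + 2*q - 1)^2 + (-18*q^2 - 6*q - (3*q - 2)*(6*q + 1) + 3)*(2*q^3 + q^2 - q - 6))/(2*q^3 + q^2 - q - 6)^3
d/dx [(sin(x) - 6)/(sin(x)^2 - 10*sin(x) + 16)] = (12*sin(x) + cos(x)^2 - 45)*cos(x)/(sin(x)^2 - 10*sin(x) + 16)^2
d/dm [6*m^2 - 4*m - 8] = 12*m - 4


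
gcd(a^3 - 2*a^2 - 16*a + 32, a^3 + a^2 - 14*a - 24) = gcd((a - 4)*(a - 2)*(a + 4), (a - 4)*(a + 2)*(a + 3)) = a - 4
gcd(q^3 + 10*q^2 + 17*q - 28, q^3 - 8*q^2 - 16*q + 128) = q + 4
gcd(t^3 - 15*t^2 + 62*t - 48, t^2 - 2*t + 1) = t - 1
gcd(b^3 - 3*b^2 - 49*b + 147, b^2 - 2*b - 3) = b - 3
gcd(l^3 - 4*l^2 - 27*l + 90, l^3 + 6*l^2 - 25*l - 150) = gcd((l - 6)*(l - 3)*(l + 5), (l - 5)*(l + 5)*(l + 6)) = l + 5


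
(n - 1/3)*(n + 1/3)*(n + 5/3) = n^3 + 5*n^2/3 - n/9 - 5/27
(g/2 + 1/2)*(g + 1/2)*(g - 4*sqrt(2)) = g^3/2 - 2*sqrt(2)*g^2 + 3*g^2/4 - 3*sqrt(2)*g + g/4 - sqrt(2)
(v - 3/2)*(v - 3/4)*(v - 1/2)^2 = v^4 - 13*v^3/4 + 29*v^2/8 - 27*v/16 + 9/32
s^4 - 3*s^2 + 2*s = s*(s - 1)^2*(s + 2)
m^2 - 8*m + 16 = (m - 4)^2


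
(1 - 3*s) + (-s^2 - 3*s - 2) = -s^2 - 6*s - 1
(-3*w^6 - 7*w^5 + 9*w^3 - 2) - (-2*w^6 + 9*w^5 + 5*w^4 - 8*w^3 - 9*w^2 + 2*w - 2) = -w^6 - 16*w^5 - 5*w^4 + 17*w^3 + 9*w^2 - 2*w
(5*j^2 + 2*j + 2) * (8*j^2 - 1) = 40*j^4 + 16*j^3 + 11*j^2 - 2*j - 2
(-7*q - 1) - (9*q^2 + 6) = -9*q^2 - 7*q - 7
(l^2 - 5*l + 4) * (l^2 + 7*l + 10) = l^4 + 2*l^3 - 21*l^2 - 22*l + 40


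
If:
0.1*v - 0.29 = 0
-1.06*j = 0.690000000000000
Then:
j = -0.65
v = 2.90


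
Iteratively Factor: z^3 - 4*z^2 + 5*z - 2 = (z - 1)*(z^2 - 3*z + 2) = (z - 2)*(z - 1)*(z - 1)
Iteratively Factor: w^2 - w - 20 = (w + 4)*(w - 5)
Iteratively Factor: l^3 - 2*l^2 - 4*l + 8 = (l - 2)*(l^2 - 4) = (l - 2)^2*(l + 2)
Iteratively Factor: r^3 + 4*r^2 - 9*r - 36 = (r + 3)*(r^2 + r - 12) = (r + 3)*(r + 4)*(r - 3)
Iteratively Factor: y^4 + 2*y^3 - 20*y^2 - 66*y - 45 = (y + 1)*(y^3 + y^2 - 21*y - 45) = (y + 1)*(y + 3)*(y^2 - 2*y - 15) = (y + 1)*(y + 3)^2*(y - 5)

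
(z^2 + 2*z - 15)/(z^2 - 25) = (z - 3)/(z - 5)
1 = 1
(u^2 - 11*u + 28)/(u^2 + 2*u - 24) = (u - 7)/(u + 6)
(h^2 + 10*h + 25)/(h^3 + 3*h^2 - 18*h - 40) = (h + 5)/(h^2 - 2*h - 8)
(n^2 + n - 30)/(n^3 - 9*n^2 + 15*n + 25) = (n + 6)/(n^2 - 4*n - 5)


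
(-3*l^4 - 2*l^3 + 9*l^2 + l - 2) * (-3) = 9*l^4 + 6*l^3 - 27*l^2 - 3*l + 6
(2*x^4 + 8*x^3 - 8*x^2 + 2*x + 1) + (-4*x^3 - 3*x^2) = 2*x^4 + 4*x^3 - 11*x^2 + 2*x + 1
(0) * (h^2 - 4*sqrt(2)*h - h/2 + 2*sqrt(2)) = 0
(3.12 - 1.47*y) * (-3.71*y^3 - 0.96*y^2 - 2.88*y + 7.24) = 5.4537*y^4 - 10.164*y^3 + 1.2384*y^2 - 19.6284*y + 22.5888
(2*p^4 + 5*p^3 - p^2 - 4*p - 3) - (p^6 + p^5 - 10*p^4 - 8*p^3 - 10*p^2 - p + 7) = -p^6 - p^5 + 12*p^4 + 13*p^3 + 9*p^2 - 3*p - 10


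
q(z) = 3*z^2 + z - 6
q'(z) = 6*z + 1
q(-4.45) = 48.96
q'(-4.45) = -25.70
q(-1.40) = -1.52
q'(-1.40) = -7.40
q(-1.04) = -3.80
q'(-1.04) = -5.24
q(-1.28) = -2.36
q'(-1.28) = -6.68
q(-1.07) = -3.64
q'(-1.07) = -5.42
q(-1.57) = -0.18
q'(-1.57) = -8.42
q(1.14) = -0.96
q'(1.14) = 7.84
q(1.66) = 3.93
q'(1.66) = 10.96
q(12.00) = 438.00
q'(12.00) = 73.00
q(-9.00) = 228.00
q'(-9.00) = -53.00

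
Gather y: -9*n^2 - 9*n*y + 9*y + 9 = -9*n^2 + y*(9 - 9*n) + 9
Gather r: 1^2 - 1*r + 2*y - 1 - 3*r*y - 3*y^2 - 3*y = r*(-3*y - 1) - 3*y^2 - y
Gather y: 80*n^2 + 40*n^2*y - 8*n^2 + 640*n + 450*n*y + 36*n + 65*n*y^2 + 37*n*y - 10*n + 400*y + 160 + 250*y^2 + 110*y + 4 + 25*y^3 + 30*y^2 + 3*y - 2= 72*n^2 + 666*n + 25*y^3 + y^2*(65*n + 280) + y*(40*n^2 + 487*n + 513) + 162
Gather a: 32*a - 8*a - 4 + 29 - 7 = 24*a + 18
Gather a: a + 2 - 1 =a + 1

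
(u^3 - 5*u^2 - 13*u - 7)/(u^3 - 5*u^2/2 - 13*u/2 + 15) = 2*(u^3 - 5*u^2 - 13*u - 7)/(2*u^3 - 5*u^2 - 13*u + 30)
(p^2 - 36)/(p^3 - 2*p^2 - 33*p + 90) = (p - 6)/(p^2 - 8*p + 15)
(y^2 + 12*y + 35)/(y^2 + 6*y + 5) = (y + 7)/(y + 1)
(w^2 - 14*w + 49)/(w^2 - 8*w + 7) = (w - 7)/(w - 1)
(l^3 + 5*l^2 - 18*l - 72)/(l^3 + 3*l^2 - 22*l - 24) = (l + 3)/(l + 1)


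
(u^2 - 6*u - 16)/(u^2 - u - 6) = (u - 8)/(u - 3)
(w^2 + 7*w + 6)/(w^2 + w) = (w + 6)/w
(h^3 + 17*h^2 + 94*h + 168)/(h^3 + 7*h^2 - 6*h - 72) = (h + 7)/(h - 3)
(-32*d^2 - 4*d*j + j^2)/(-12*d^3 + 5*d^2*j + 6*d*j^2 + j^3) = (8*d - j)/(3*d^2 - 2*d*j - j^2)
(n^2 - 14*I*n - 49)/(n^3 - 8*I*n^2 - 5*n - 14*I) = (n - 7*I)/(n^2 - I*n + 2)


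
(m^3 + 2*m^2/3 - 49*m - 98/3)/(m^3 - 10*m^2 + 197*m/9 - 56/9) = 3*(3*m^2 + 23*m + 14)/(9*m^2 - 27*m + 8)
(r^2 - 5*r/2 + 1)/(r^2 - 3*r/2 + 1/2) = (r - 2)/(r - 1)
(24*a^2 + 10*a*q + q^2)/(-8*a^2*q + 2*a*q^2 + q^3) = (6*a + q)/(q*(-2*a + q))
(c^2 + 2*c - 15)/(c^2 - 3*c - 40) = (c - 3)/(c - 8)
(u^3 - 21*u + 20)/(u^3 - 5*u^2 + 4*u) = (u + 5)/u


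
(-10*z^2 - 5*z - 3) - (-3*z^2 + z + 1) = -7*z^2 - 6*z - 4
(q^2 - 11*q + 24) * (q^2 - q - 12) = q^4 - 12*q^3 + 23*q^2 + 108*q - 288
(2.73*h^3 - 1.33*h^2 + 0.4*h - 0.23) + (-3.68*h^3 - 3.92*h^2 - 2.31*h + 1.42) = -0.95*h^3 - 5.25*h^2 - 1.91*h + 1.19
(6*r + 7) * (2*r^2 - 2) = 12*r^3 + 14*r^2 - 12*r - 14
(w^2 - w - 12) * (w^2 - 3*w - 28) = w^4 - 4*w^3 - 37*w^2 + 64*w + 336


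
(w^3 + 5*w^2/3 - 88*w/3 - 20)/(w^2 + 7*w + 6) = (3*w^2 - 13*w - 10)/(3*(w + 1))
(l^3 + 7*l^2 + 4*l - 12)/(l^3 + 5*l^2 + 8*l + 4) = (l^2 + 5*l - 6)/(l^2 + 3*l + 2)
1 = 1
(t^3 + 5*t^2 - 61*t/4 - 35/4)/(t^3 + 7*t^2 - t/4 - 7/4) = (2*t - 5)/(2*t - 1)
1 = 1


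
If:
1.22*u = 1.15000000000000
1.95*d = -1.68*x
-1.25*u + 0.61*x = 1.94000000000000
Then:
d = -4.40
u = 0.94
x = 5.11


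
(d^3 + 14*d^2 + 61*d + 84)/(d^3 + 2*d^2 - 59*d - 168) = (d + 4)/(d - 8)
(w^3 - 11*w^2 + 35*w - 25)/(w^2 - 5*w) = w - 6 + 5/w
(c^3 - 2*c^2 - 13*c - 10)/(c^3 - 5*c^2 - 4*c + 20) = (c + 1)/(c - 2)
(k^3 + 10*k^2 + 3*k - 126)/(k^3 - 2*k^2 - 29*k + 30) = (k^3 + 10*k^2 + 3*k - 126)/(k^3 - 2*k^2 - 29*k + 30)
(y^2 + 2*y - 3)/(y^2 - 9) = (y - 1)/(y - 3)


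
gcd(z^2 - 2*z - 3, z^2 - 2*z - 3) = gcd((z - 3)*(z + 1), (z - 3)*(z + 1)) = z^2 - 2*z - 3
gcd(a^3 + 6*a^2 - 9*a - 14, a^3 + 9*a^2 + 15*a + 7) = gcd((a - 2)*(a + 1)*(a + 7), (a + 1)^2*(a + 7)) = a^2 + 8*a + 7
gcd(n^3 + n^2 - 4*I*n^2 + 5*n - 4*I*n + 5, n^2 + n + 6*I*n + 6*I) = n + 1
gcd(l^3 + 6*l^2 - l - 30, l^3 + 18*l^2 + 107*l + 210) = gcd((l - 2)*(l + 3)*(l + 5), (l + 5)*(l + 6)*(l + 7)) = l + 5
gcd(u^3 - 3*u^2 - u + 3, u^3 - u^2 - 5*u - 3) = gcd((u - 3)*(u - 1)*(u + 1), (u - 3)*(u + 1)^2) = u^2 - 2*u - 3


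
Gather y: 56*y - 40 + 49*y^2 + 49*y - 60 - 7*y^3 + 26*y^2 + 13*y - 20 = -7*y^3 + 75*y^2 + 118*y - 120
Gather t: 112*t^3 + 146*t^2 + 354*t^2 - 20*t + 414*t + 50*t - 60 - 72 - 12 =112*t^3 + 500*t^2 + 444*t - 144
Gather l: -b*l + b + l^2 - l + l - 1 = -b*l + b + l^2 - 1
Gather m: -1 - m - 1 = -m - 2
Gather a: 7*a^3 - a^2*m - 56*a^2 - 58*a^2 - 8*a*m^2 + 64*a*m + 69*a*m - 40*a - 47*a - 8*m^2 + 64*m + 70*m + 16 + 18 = 7*a^3 + a^2*(-m - 114) + a*(-8*m^2 + 133*m - 87) - 8*m^2 + 134*m + 34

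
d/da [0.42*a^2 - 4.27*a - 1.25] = 0.84*a - 4.27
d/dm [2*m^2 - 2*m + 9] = 4*m - 2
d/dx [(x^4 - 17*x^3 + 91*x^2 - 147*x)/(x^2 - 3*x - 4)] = 2*(x^5 - 13*x^4 + 43*x^3 + 39*x^2 - 364*x + 294)/(x^4 - 6*x^3 + x^2 + 24*x + 16)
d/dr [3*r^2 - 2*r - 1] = 6*r - 2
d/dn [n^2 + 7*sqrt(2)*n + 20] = 2*n + 7*sqrt(2)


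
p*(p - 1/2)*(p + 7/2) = p^3 + 3*p^2 - 7*p/4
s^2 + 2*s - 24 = (s - 4)*(s + 6)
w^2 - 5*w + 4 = (w - 4)*(w - 1)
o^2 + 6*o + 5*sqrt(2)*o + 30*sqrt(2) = (o + 6)*(o + 5*sqrt(2))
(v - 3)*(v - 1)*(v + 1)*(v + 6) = v^4 + 3*v^3 - 19*v^2 - 3*v + 18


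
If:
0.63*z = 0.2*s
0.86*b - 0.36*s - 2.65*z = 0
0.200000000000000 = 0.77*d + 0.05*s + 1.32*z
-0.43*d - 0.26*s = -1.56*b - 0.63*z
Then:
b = 0.07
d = 0.23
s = 0.05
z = 0.01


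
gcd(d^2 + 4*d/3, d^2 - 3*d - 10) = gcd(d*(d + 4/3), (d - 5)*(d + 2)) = 1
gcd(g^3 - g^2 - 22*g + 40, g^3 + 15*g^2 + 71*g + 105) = g + 5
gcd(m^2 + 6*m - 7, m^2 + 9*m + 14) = m + 7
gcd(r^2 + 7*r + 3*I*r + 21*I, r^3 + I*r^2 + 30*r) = 1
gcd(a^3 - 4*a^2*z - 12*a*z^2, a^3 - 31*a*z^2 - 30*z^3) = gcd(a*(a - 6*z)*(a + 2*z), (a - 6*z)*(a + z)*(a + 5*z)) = -a + 6*z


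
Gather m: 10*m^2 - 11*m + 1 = 10*m^2 - 11*m + 1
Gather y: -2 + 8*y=8*y - 2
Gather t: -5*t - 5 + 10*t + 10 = 5*t + 5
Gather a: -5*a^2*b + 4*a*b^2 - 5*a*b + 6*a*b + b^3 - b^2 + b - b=-5*a^2*b + a*(4*b^2 + b) + b^3 - b^2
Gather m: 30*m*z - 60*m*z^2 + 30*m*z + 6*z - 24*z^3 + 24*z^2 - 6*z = m*(-60*z^2 + 60*z) - 24*z^3 + 24*z^2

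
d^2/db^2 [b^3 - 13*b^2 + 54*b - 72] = 6*b - 26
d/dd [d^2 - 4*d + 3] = 2*d - 4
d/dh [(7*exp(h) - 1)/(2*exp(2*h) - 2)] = (-7*exp(2*h) + 2*exp(h) - 7)*exp(h)/(2*(exp(4*h) - 2*exp(2*h) + 1))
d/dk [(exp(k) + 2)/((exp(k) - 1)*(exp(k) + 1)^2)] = (-2*exp(2*k) - 5*exp(k) + 1)*exp(k)/(exp(5*k) + exp(4*k) - 2*exp(3*k) - 2*exp(2*k) + exp(k) + 1)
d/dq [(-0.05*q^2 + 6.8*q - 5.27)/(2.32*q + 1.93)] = (-0.116*q^2 - 0.193*q + 25.3504)/(5.3824*q^2 + 8.9552*q + 3.7249)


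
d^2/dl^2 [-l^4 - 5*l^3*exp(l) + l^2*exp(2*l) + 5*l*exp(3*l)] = -5*l^3*exp(l) + 4*l^2*exp(2*l) - 30*l^2*exp(l) - 12*l^2 + 45*l*exp(3*l) + 8*l*exp(2*l) - 30*l*exp(l) + 30*exp(3*l) + 2*exp(2*l)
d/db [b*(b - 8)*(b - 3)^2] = 4*b^3 - 42*b^2 + 114*b - 72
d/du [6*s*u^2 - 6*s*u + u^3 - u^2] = 12*s*u - 6*s + 3*u^2 - 2*u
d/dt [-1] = 0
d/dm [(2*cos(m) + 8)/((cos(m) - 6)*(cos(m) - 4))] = 2*(cos(m)^2 + 8*cos(m) - 64)*sin(m)/((cos(m) - 6)^2*(cos(m) - 4)^2)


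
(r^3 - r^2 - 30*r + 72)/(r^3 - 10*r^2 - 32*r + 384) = (r^2 - 7*r + 12)/(r^2 - 16*r + 64)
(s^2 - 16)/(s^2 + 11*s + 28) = (s - 4)/(s + 7)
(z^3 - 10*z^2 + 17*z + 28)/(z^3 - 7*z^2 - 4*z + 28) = (z^2 - 3*z - 4)/(z^2 - 4)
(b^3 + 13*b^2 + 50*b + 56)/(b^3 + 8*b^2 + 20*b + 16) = (b + 7)/(b + 2)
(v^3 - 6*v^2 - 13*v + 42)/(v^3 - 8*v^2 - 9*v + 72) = (v^2 - 9*v + 14)/(v^2 - 11*v + 24)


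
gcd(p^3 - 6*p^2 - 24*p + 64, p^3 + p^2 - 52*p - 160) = p^2 - 4*p - 32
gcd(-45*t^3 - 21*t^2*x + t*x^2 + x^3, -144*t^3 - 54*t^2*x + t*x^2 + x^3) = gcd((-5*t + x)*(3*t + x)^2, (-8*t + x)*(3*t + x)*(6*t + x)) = 3*t + x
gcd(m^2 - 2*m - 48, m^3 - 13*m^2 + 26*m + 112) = m - 8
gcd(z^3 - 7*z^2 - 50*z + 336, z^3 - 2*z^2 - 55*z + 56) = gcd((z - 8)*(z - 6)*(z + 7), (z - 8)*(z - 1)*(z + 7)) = z^2 - z - 56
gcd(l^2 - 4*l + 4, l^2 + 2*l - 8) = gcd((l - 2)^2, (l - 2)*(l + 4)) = l - 2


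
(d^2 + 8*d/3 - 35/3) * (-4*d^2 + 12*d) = -4*d^4 + 4*d^3/3 + 236*d^2/3 - 140*d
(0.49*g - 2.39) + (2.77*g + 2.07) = 3.26*g - 0.32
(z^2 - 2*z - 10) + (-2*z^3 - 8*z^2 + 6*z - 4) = -2*z^3 - 7*z^2 + 4*z - 14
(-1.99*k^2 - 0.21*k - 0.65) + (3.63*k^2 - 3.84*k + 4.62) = 1.64*k^2 - 4.05*k + 3.97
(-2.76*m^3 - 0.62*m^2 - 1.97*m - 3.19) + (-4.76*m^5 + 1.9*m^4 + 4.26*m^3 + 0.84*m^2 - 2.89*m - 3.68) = -4.76*m^5 + 1.9*m^4 + 1.5*m^3 + 0.22*m^2 - 4.86*m - 6.87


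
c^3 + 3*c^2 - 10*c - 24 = (c - 3)*(c + 2)*(c + 4)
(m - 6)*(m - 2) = m^2 - 8*m + 12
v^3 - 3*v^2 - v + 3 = (v - 3)*(v - 1)*(v + 1)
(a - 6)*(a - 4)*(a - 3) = a^3 - 13*a^2 + 54*a - 72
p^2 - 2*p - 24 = (p - 6)*(p + 4)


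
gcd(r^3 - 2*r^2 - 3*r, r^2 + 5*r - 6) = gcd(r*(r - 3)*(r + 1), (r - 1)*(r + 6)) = 1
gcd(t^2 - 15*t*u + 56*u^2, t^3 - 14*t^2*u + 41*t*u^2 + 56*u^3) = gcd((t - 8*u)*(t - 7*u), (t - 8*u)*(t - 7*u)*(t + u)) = t^2 - 15*t*u + 56*u^2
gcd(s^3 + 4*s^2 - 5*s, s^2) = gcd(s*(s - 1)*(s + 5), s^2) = s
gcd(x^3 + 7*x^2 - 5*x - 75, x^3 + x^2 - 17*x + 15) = x^2 + 2*x - 15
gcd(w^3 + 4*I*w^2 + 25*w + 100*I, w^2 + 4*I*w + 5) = w + 5*I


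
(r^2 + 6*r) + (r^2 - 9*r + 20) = 2*r^2 - 3*r + 20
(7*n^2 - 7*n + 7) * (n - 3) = 7*n^3 - 28*n^2 + 28*n - 21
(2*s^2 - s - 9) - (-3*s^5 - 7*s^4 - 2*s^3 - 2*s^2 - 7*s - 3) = 3*s^5 + 7*s^4 + 2*s^3 + 4*s^2 + 6*s - 6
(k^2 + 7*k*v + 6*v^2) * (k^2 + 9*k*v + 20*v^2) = k^4 + 16*k^3*v + 89*k^2*v^2 + 194*k*v^3 + 120*v^4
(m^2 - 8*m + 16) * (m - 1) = m^3 - 9*m^2 + 24*m - 16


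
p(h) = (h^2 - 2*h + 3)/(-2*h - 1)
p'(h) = (2*h - 2)/(-2*h - 1) + 2*(h^2 - 2*h + 3)/(-2*h - 1)^2 = 2*(-h^2 - h + 4)/(4*h^2 + 4*h + 1)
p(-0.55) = 44.02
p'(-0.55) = 849.50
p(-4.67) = 4.09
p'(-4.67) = -0.38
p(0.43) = -1.25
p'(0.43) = 1.96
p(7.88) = -2.94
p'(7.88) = -0.47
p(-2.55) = 3.56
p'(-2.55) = 0.01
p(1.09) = -0.63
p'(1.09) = 0.34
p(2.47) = -0.70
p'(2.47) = -0.26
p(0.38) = -1.35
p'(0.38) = 2.24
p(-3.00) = 3.60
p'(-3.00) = -0.16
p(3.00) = -0.86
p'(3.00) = -0.33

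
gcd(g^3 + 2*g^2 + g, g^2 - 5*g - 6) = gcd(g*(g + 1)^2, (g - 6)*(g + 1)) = g + 1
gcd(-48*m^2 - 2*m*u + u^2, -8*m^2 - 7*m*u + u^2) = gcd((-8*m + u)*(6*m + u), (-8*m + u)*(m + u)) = -8*m + u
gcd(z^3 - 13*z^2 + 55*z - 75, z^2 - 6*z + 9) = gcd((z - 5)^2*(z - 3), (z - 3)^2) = z - 3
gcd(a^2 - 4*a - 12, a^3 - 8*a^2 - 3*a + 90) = a - 6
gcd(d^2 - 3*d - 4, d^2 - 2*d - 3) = d + 1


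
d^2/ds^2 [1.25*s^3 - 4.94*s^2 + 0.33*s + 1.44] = 7.5*s - 9.88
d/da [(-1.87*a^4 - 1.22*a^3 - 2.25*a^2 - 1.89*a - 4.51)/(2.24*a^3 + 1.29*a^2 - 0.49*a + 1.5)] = (-4.1888*a^6 - 4.8246*a^5 + 6.2151*a^4 - 1.5572*a^3 + 28.3578*a^2 + 4.8858*a - 5.0449)/(5.0176*a^6 + 5.7792*a^5 - 0.5311*a^4 + 5.4558*a^3 + 4.1101*a^2 - 1.47*a + 2.25)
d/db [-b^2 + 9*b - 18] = 9 - 2*b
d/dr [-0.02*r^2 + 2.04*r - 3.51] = 2.04 - 0.04*r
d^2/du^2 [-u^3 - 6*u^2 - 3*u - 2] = -6*u - 12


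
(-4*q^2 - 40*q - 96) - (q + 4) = -4*q^2 - 41*q - 100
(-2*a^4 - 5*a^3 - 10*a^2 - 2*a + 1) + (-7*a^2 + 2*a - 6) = -2*a^4 - 5*a^3 - 17*a^2 - 5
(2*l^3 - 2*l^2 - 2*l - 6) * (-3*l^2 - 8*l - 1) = -6*l^5 - 10*l^4 + 20*l^3 + 36*l^2 + 50*l + 6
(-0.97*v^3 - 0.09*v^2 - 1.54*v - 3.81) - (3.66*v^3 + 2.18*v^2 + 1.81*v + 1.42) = -4.63*v^3 - 2.27*v^2 - 3.35*v - 5.23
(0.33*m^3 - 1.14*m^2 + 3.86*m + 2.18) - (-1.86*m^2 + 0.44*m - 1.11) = 0.33*m^3 + 0.72*m^2 + 3.42*m + 3.29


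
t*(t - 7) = t^2 - 7*t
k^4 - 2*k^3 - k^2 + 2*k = k*(k - 2)*(k - 1)*(k + 1)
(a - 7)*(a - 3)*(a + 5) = a^3 - 5*a^2 - 29*a + 105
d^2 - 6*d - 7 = (d - 7)*(d + 1)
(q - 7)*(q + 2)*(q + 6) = q^3 + q^2 - 44*q - 84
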